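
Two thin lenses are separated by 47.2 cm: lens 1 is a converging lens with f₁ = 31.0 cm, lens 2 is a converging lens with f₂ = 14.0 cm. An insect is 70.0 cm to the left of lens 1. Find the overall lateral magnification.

Lens 1: 1/d_i1 = 1/(31.0) − 1/(70.0) = 0.01797, so d_i1 = 55.64 cm; m₁ = −d_i1/d_o1 = -0.7949.
d_o2 = 47.2 − (55.64) = -8.440 cm (virtual object).
Lens 2: 1/d_i2 = 1/(14.0) − 1/(-8.440) = 0.1899, so d_i2 = 5.266 cm; m₂ = −d_i2/d_o2 = +0.6239.
m = m₁·m₂ = (-0.7949)(+0.6239) = -0.496.

m = -0.496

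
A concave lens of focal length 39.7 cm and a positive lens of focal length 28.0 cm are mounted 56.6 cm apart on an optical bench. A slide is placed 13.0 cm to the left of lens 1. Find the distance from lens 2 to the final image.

Lens 1 is diverging, so f₁ = −39.7 cm.
Lens 1: 1/d_i1 = 1/f₁ − 1/d_o1 = 1/(-39.7) − 1/(13.0) = -0.1021, so d_i1 = -9.793 cm.
The intermediate image is 9.793 cm to the left of lens 1 (virtual), which is 56.6 − (-9.793) = 66.39 cm to the left of lens 2, so d_o2 = +66.39 cm.
Lens 2: 1/d_i2 = 1/f₂ − 1/d_o2 = 1/(28.0) − 1/(66.39) = 0.02065, so d_i2 = 48.4 cm.
The final image is real, 48.4 cm to the right of lens 2 (overall magnification ≈ -0.55).

48.4 cm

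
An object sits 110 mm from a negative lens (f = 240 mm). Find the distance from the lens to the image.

75.4 mm

For a negative lens, f = -240 mm.
Thin-lens equation: 1/d_i = 1/f − 1/d_o = 1/(-240.0) − 1/(110) = -0.004167 − 0.009091 = -0.01326, so d_i = -75.4 mm.
The image is virtual, upright and reduced, on the same side as the object.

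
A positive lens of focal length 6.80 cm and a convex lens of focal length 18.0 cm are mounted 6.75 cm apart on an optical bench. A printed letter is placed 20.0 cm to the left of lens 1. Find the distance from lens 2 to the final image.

2.97 cm

Lens 1: 1/d_i1 = 1/f₁ − 1/d_o1 = 1/(6.80) − 1/(20.0) = 0.09706, so d_i1 = 10.30 cm.
The intermediate image is 10.30 cm to the right of lens 1, which lies 3.550 cm to the right of lens 2 — a virtual object — so d_o2 = −3.550 cm.
Lens 2: 1/d_i2 = 1/f₂ − 1/d_o2 = 1/(18.0) − 1/(-3.550) = 0.3372, so d_i2 = 2.97 cm.
The final image is real, 2.97 cm to the right of lens 2 (overall magnification ≈ -0.43).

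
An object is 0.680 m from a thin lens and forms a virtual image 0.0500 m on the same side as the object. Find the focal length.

Virtual image ⇒ d_i = −0.0500 m.
1/f = 1/d_o + 1/d_i = 1/(0.680) + 1/(-0.0500) = -18.53, so f = -0.0540 m.
Since f is negative, the thin lens is diverging.

f = -0.0540 m (diverging)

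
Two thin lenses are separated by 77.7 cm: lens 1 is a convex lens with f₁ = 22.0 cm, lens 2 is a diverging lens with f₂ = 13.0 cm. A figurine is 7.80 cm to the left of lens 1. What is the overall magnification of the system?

Lens 1: 1/d_i1 = 1/(22.0) − 1/(7.80) = -0.08275, so d_i1 = -12.08 cm; m₁ = −d_i1/d_o1 = +1.549.
d_o2 = 77.7 − (-12.08) = 89.78 cm.
f₂ = −13.0 cm (diverging).
Lens 2: 1/d_i2 = 1/(-13.0) − 1/(89.78) = -0.08806, so d_i2 = -11.36 cm; m₂ = −d_i2/d_o2 = +0.1265.
m = m₁·m₂ = (+1.549)(+0.1265) = +0.196.

m = +0.196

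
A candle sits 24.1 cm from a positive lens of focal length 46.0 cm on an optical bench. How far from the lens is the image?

50.6 cm

Lens equation: 1/d_i = 1/f − 1/d_o = 1/(46.00) − 1/(24.1) = 0.02174 − 0.04149 = -0.01975, so d_i = -50.6 cm.
The image is virtual, upright and enlarged, on the same side as the object.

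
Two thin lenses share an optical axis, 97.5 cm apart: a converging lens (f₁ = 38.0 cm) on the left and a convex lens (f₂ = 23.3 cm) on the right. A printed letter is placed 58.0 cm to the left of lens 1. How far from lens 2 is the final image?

8.22 cm

Lens 1: 1/d_i1 = 1/f₁ − 1/d_o1 = 1/(38.0) − 1/(58.0) = 0.009074, so d_i1 = 110.2 cm.
The intermediate image is 110.2 cm to the right of lens 1, which lies 12.70 cm to the right of lens 2 — a virtual object — so d_o2 = −12.70 cm.
Lens 2: 1/d_i2 = 1/f₂ − 1/d_o2 = 1/(23.3) − 1/(-12.70) = 0.1217, so d_i2 = 8.22 cm.
The final image is real, 8.22 cm to the right of lens 2 (overall magnification ≈ -1.2).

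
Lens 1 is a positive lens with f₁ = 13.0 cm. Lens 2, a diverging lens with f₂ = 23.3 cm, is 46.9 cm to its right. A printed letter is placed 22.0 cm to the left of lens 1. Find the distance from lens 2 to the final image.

9.17 cm

Lens 1: 1/d_i1 = 1/f₁ − 1/d_o1 = 1/(13.0) − 1/(22.0) = 0.03147, so d_i1 = 31.78 cm.
The intermediate image is 31.78 cm to the right of lens 1, which is 46.9 − (31.78) = 15.12 cm to the left of lens 2, so d_o2 = +15.12 cm.
Lens 2 is diverging, so f₂ = −23.3 cm.
Lens 2: 1/d_i2 = 1/f₂ − 1/d_o2 = 1/(-23.3) − 1/(15.12) = -0.1091, so d_i2 = -9.17 cm.
The final image is virtual, 9.17 cm to the left of lens 2 (overall magnification ≈ -0.88).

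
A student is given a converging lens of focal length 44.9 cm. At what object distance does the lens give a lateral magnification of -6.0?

m = −d_i/d_o ⇒ d_i = −m·d_o.
1/f = 1/d_o + 1/d_i = 1/d_o − 1/(m·d_o) = (1 − 1/m)/d_o, so d_o = f(1 − 1/m) = (44.90)(1 − 1/(-6.0)) = 52.4 cm.

52.4 cm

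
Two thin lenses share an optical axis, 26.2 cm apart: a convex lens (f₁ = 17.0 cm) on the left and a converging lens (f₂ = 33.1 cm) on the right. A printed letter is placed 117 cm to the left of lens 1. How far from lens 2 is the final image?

7.80 cm

Lens 1: 1/d_i1 = 1/f₁ − 1/d_o1 = 1/(17.0) − 1/(117) = 0.05028, so d_i1 = 19.89 cm.
The intermediate image is 19.89 cm to the right of lens 1, which is 26.2 − (19.89) = 6.310 cm to the left of lens 2, so d_o2 = +6.310 cm.
Lens 2: 1/d_i2 = 1/f₂ − 1/d_o2 = 1/(33.1) − 1/(6.310) = -0.1283, so d_i2 = -7.80 cm.
The final image is virtual, 7.80 cm to the left of lens 2 (overall magnification ≈ -0.21).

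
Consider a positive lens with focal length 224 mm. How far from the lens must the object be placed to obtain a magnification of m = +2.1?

m = −d_i/d_o ⇒ d_i = −m·d_o.
1/f = 1/d_o + 1/d_i = 1/d_o − 1/(m·d_o) = (1 − 1/m)/d_o, so d_o = f(1 − 1/m) = (224.0)(1 − 1/(+2.1)) = 117 mm.

117 mm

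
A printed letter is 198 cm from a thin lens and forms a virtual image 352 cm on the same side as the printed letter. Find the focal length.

Virtual image ⇒ d_i = −352 cm.
1/f = 1/d_o + 1/d_i = 1/(198) + 1/(-352) = 0.002210, so f = 453 cm.
Since f is positive, the thin lens is converging.

f = 453 cm (converging)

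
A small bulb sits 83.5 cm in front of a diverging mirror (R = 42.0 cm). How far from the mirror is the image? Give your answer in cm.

16.8 cm

f = R/2 = 42.0/2 = 21.00 cm; for a diverging mirror, f = -21.00 cm.
Mirror equation: 1/d_i = 1/f − 1/d_o = 1/(-21.00) − 1/(83.5) = -0.04762 − 0.01198 = -0.05960, so d_i = -16.8 cm.
The image is virtual, upright and reduced, behind the mirror.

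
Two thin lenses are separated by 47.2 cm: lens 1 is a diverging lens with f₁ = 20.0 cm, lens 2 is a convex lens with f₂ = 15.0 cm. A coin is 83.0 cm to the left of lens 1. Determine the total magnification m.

m = -0.0603

f₁ = −20.0 cm (diverging).
Lens 1: 1/d_i1 = 1/(-20.0) − 1/(83.0) = -0.06205, so d_i1 = -16.12 cm; m₁ = −d_i1/d_o1 = +0.1942.
d_o2 = 47.2 − (-16.12) = 63.32 cm.
Lens 2: 1/d_i2 = 1/(15.0) − 1/(63.32) = 0.05087, so d_i2 = 19.66 cm; m₂ = −d_i2/d_o2 = -0.3104.
m = m₁·m₂ = (+0.1942)(-0.3104) = -0.0603.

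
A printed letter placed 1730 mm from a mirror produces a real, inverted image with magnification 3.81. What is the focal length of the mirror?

m = −d_i/d_o ⇒ d_i = −m·d_o = −(-3.81)·(1730) = 6591 mm.
1/f = 1/d_o + 1/d_i = 1/(1730) + 1/(6591) = 0.0007298, so f = 1370 mm.
Since f is positive, the mirror is concave.

f = 1370 mm (concave)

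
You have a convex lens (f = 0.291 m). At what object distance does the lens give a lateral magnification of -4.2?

0.360 m

m = −d_i/d_o ⇒ d_i = −m·d_o.
1/f = 1/d_o + 1/d_i = 1/d_o − 1/(m·d_o) = (1 − 1/m)/d_o, so d_o = f(1 − 1/m) = (0.2910)(1 − 1/(-4.2)) = 0.360 m.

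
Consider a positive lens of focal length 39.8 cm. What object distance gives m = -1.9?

60.7 cm

m = −d_i/d_o ⇒ d_i = −m·d_o.
1/f = 1/d_o + 1/d_i = 1/d_o − 1/(m·d_o) = (1 − 1/m)/d_o, so d_o = f(1 − 1/m) = (39.80)(1 − 1/(-1.9)) = 60.7 cm.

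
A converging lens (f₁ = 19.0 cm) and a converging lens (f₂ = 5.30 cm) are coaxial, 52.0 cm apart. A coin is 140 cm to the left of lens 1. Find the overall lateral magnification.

Lens 1: 1/d_i1 = 1/(19.0) − 1/(140) = 0.04549, so d_i1 = 21.98 cm; m₁ = −d_i1/d_o1 = -0.1570.
d_o2 = 52.0 − (21.98) = 30.02 cm.
Lens 2: 1/d_i2 = 1/(5.30) − 1/(30.02) = 0.1554, so d_i2 = 6.436 cm; m₂ = −d_i2/d_o2 = -0.2144.
m = m₁·m₂ = (-0.1570)(-0.2144) = +0.0337.

m = +0.0337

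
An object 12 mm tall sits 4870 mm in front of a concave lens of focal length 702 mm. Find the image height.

1.51 mm

For a concave lens, f = -702 mm.
1/d_i = 1/f − 1/d_o = 1/(-702.0) − 1/(4870) = -0.001630, so d_i = -613.6 mm.
m = −d_i/d_o = +0.1260.
|h_i| = |m|·h_o = 0.1260 × 12 = 1.51 mm. The image is virtual, upright and reduced, on the same side as the object.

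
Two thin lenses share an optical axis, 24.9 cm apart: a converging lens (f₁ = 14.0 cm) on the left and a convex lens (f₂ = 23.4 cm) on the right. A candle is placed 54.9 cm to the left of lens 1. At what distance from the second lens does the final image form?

8.27 cm

Lens 1: 1/d_i1 = 1/f₁ − 1/d_o1 = 1/(14.0) − 1/(54.9) = 0.05321, so d_i1 = 18.79 cm.
The intermediate image is 18.79 cm to the right of lens 1, which is 24.9 − (18.79) = 6.110 cm to the left of lens 2, so d_o2 = +6.110 cm.
Lens 2: 1/d_i2 = 1/f₂ − 1/d_o2 = 1/(23.4) − 1/(6.110) = -0.1209, so d_i2 = -8.27 cm.
The final image is virtual, 8.27 cm to the left of lens 2 (overall magnification ≈ -0.46).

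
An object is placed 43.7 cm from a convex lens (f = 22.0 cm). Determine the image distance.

Thin-lens equation: 1/d_i = 1/f − 1/d_o = 1/(22.00) − 1/(43.7) = 0.04545 − 0.02288 = 0.02257, so d_i = 44.3 cm.
The image is real, inverted and enlarged, on the far side of the lens.

44.3 cm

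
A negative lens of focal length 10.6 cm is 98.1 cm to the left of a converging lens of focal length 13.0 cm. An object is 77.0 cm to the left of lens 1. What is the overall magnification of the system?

f₁ = −10.6 cm (diverging).
Lens 1: 1/d_i1 = 1/(-10.6) − 1/(77.0) = -0.1073, so d_i1 = -9.317 cm; m₁ = −d_i1/d_o1 = +0.1210.
d_o2 = 98.1 − (-9.317) = 107.4 cm.
Lens 2: 1/d_i2 = 1/(13.0) − 1/(107.4) = 0.06761, so d_i2 = 14.79 cm; m₂ = −d_i2/d_o2 = -0.1377.
m = m₁·m₂ = (+0.1210)(-0.1377) = -0.0167.

m = -0.0167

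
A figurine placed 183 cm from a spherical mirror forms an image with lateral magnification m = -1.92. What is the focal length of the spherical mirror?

m = −d_i/d_o ⇒ d_i = −m·d_o = −(-1.92)·(183) = 351.4 cm.
1/f = 1/d_o + 1/d_i = 1/(183) + 1/(351.4) = 0.008310, so f = 120 cm.
Since f is positive, the spherical mirror is concave.

f = 120 cm (concave)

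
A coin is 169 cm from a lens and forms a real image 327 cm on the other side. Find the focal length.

Real image ⇒ d_i = +327 cm.
1/f = 1/d_o + 1/d_i = 1/(169) + 1/(327) = 0.008975, so f = 111 cm.
Since f is positive, the lens is converging.

f = 111 cm (converging)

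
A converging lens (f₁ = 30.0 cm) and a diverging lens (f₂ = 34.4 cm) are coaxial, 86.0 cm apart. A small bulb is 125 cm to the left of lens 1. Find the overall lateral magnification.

m = -0.134

Lens 1: 1/d_i1 = 1/(30.0) − 1/(125) = 0.02533, so d_i1 = 39.47 cm; m₁ = −d_i1/d_o1 = -0.3158.
d_o2 = 86.0 − (39.47) = 46.53 cm.
f₂ = −34.4 cm (diverging).
Lens 2: 1/d_i2 = 1/(-34.4) − 1/(46.53) = -0.05056, so d_i2 = -19.78 cm; m₂ = −d_i2/d_o2 = +0.4251.
m = m₁·m₂ = (-0.3158)(+0.4251) = -0.134.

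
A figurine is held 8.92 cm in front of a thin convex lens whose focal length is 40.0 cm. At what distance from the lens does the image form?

11.5 cm

Thin-lens equation: 1/q = 1/f − 1/p = 1/(40.00) − 1/(8.92) = 0.02500 − 0.1121 = -0.08711, so q = -11.5 cm.
The image is virtual, upright and enlarged, on the same side as the object.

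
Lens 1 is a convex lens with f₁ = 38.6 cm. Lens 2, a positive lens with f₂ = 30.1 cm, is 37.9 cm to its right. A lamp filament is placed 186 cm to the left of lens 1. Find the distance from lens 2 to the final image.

Lens 1: 1/d_i1 = 1/f₁ − 1/d_o1 = 1/(38.6) − 1/(186) = 0.02053, so d_i1 = 48.71 cm.
The intermediate image is 48.71 cm to the right of lens 1, which lies 10.81 cm to the right of lens 2 — a virtual object — so d_o2 = −10.81 cm.
Lens 2: 1/d_i2 = 1/f₂ − 1/d_o2 = 1/(30.1) − 1/(-10.81) = 0.1257, so d_i2 = 7.95 cm.
The final image is real, 7.95 cm to the right of lens 2 (overall magnification ≈ -0.19).

7.95 cm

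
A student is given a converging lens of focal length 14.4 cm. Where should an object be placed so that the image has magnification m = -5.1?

m = −d_i/d_o ⇒ d_i = −m·d_o.
1/f = 1/d_o + 1/d_i = 1/d_o − 1/(m·d_o) = (1 − 1/m)/d_o, so d_o = f(1 − 1/m) = (14.40)(1 − 1/(-5.1)) = 17.2 cm.

17.2 cm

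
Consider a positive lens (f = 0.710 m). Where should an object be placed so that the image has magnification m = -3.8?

0.897 m

m = −d_i/d_o ⇒ d_i = −m·d_o.
1/f = 1/d_o + 1/d_i = 1/d_o − 1/(m·d_o) = (1 − 1/m)/d_o, so d_o = f(1 − 1/m) = (0.7100)(1 − 1/(-3.8)) = 0.897 m.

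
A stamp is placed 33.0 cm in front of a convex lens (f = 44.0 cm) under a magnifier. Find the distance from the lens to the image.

132 cm

Lens equation: 1/q = 1/f − 1/p = 1/(44.00) − 1/(33.0) = 0.02273 − 0.03030 = -0.007576, so q = -132 cm.
The image is virtual, upright and enlarged, on the same side as the object.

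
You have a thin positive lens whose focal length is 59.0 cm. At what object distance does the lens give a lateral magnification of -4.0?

73.8 cm

m = −d_i/d_o ⇒ d_i = −m·d_o.
1/f = 1/d_o + 1/d_i = 1/d_o − 1/(m·d_o) = (1 − 1/m)/d_o, so d_o = f(1 − 1/m) = (59.00)(1 − 1/(-4.0)) = 73.8 cm.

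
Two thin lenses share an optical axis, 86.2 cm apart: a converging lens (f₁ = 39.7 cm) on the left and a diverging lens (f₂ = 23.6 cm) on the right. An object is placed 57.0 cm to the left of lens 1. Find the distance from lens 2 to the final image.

50.1 cm

Lens 1: 1/d_i1 = 1/f₁ − 1/d_o1 = 1/(39.7) − 1/(57.0) = 0.007645, so d_i1 = 130.8 cm.
The intermediate image is 130.8 cm to the right of lens 1, which lies 44.60 cm to the right of lens 2 — a virtual object — so d_o2 = −44.60 cm.
Lens 2 is diverging, so f₂ = −23.6 cm.
Lens 2: 1/d_i2 = 1/f₂ − 1/d_o2 = 1/(-23.6) − 1/(-44.60) = -0.01995, so d_i2 = -50.1 cm.
The final image is virtual, 50.1 cm to the left of lens 2 (overall magnification ≈ 2.6).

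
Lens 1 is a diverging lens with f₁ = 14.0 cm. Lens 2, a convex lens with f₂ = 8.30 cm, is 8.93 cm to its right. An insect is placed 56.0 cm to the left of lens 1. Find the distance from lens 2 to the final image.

14.1 cm

Lens 1 is diverging, so f₁ = −14.0 cm.
Lens 1: 1/d_i1 = 1/f₁ − 1/d_o1 = 1/(-14.0) − 1/(56.0) = -0.08929, so d_i1 = -11.20 cm.
The intermediate image is 11.20 cm to the left of lens 1 (virtual), which is 8.93 − (-11.20) = 20.13 cm to the left of lens 2, so d_o2 = +20.13 cm.
Lens 2: 1/d_i2 = 1/f₂ − 1/d_o2 = 1/(8.30) − 1/(20.13) = 0.07080, so d_i2 = 14.1 cm.
The final image is real, 14.1 cm to the right of lens 2 (overall magnification ≈ -0.14).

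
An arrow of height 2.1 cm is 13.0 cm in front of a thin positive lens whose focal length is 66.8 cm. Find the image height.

1/d_i = 1/f − 1/d_o = 1/(66.80) − 1/(13.0) = -0.06195, so d_i = -16.14 cm.
m = −d_i/d_o = +1.242.
|h_i| = |m|·h_o = 1.242 × 2.1 = 2.61 cm. The image is virtual, upright and enlarged, on the same side as the object.

2.61 cm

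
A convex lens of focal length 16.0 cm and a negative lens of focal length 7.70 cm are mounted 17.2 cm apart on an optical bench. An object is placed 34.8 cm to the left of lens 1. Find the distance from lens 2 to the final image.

20.3 cm

Lens 1: 1/d_i1 = 1/f₁ − 1/d_o1 = 1/(16.0) − 1/(34.8) = 0.03376, so d_i1 = 29.62 cm.
The intermediate image is 29.62 cm to the right of lens 1, which lies 12.42 cm to the right of lens 2 — a virtual object — so d_o2 = −12.42 cm.
Lens 2 is diverging, so f₂ = −7.70 cm.
Lens 2: 1/d_i2 = 1/f₂ − 1/d_o2 = 1/(-7.70) − 1/(-12.42) = -0.04935, so d_i2 = -20.3 cm.
The final image is virtual, 20.3 cm to the left of lens 2 (overall magnification ≈ 1.4).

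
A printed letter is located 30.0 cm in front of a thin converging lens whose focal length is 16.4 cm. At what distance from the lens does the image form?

36.2 cm

Thin-lens equation: 1/d_i = 1/f − 1/d_o = 1/(16.40) − 1/(30.0) = 0.06098 − 0.03333 = 0.02764, so d_i = 36.2 cm.
The image is real, inverted and enlarged, on the far side of the lens.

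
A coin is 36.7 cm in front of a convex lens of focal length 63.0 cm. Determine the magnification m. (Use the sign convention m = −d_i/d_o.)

m = +2.40

1/d_i = 1/f − 1/d_o = 1/(63.00) − 1/(36.7) = -0.01137, so d_i = -87.91 cm.
m = −d_i/d_o = −(-87.91)/(36.7) = +2.40.
The image is virtual, upright and enlarged, on the same side as the object.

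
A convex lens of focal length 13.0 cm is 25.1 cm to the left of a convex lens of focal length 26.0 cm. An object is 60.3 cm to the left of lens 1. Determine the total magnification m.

m = -0.409

Lens 1: 1/d_i1 = 1/(13.0) − 1/(60.3) = 0.06034, so d_i1 = 16.57 cm; m₁ = −d_i1/d_o1 = -0.2748.
d_o2 = 25.1 − (16.57) = 8.530 cm.
Lens 2: 1/d_i2 = 1/(26.0) − 1/(8.530) = -0.07877, so d_i2 = -12.69 cm; m₂ = −d_i2/d_o2 = +1.488.
m = m₁·m₂ = (-0.2748)(+1.488) = -0.409.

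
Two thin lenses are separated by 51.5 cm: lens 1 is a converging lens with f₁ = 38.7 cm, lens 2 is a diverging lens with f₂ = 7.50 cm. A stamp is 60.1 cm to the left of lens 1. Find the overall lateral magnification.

m = +0.273

Lens 1: 1/d_i1 = 1/(38.7) − 1/(60.1) = 0.009201, so d_i1 = 108.7 cm; m₁ = −d_i1/d_o1 = -1.809.
d_o2 = 51.5 − (108.7) = -57.20 cm (virtual object).
f₂ = −7.50 cm (diverging).
Lens 2: 1/d_i2 = 1/(-7.50) − 1/(-57.20) = -0.1159, so d_i2 = -8.632 cm; m₂ = −d_i2/d_o2 = -0.1509.
m = m₁·m₂ = (-1.809)(-0.1509) = +0.273.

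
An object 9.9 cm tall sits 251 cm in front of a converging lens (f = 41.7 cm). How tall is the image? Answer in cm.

1/d_i = 1/f − 1/d_o = 1/(41.70) − 1/(251) = 0.02000, so d_i = 50.01 cm.
m = −d_i/d_o = -0.1992.
|h_i| = |m|·h_o = 0.1992 × 9.9 = 1.97 cm. The image is real, inverted and reduced, on the far side of the lens.

1.97 cm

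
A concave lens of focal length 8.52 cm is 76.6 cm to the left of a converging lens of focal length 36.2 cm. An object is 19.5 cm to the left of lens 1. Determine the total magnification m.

f₁ = −8.52 cm (diverging).
Lens 1: 1/d_i1 = 1/(-8.52) − 1/(19.5) = -0.1687, so d_i1 = -5.929 cm; m₁ = −d_i1/d_o1 = +0.3041.
d_o2 = 76.6 − (-5.929) = 82.53 cm.
Lens 2: 1/d_i2 = 1/(36.2) − 1/(82.53) = 0.01551, so d_i2 = 64.48 cm; m₂ = −d_i2/d_o2 = -0.7814.
m = m₁·m₂ = (+0.3041)(-0.7814) = -0.238.

m = -0.238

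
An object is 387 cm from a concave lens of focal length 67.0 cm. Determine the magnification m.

For a concave lens, f = -67.0 cm.
1/d_i = 1/f − 1/d_o = 1/(-67.00) − 1/(387) = -0.01751, so d_i = -57.11 cm.
m = −d_i/d_o = −(-57.11)/(387) = +0.148.
The image is virtual, upright and reduced, on the same side as the object.

m = +0.148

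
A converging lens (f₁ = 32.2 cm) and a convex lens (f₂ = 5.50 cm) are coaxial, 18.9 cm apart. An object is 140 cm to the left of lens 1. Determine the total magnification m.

m = -0.0578

Lens 1: 1/d_i1 = 1/(32.2) − 1/(140) = 0.02391, so d_i1 = 41.82 cm; m₁ = −d_i1/d_o1 = -0.2987.
d_o2 = 18.9 − (41.82) = -22.92 cm (virtual object).
Lens 2: 1/d_i2 = 1/(5.50) − 1/(-22.92) = 0.2254, so d_i2 = 4.436 cm; m₂ = −d_i2/d_o2 = +0.1935.
m = m₁·m₂ = (-0.2987)(+0.1935) = -0.0578.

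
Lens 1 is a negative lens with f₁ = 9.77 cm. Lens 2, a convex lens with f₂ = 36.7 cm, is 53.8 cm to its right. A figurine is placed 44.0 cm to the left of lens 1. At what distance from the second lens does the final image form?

90.4 cm

Lens 1 is diverging, so f₁ = −9.77 cm.
Lens 1: 1/d_i1 = 1/f₁ − 1/d_o1 = 1/(-9.77) − 1/(44.0) = -0.1251, so d_i1 = -7.995 cm.
The intermediate image is 7.995 cm to the left of lens 1 (virtual), which is 53.8 − (-7.995) = 61.79 cm to the left of lens 2, so d_o2 = +61.79 cm.
Lens 2: 1/d_i2 = 1/f₂ − 1/d_o2 = 1/(36.7) − 1/(61.79) = 0.01106, so d_i2 = 90.4 cm.
The final image is real, 90.4 cm to the right of lens 2 (overall magnification ≈ -0.27).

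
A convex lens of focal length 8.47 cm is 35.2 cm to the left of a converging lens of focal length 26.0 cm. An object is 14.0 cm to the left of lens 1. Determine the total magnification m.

Lens 1: 1/d_i1 = 1/(8.47) − 1/(14.0) = 0.04664, so d_i1 = 21.44 cm; m₁ = −d_i1/d_o1 = -1.531.
d_o2 = 35.2 − (21.44) = 13.76 cm.
Lens 2: 1/d_i2 = 1/(26.0) − 1/(13.76) = -0.03421, so d_i2 = -29.23 cm; m₂ = −d_i2/d_o2 = +2.124.
m = m₁·m₂ = (-1.531)(+2.124) = -3.25.

m = -3.25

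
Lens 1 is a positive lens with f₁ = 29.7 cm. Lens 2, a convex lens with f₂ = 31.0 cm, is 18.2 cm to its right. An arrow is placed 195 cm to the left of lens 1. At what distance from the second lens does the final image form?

Lens 1: 1/d_i1 = 1/f₁ − 1/d_o1 = 1/(29.7) − 1/(195) = 0.02854, so d_i1 = 35.04 cm.
The intermediate image is 35.04 cm to the right of lens 1, which lies 16.84 cm to the right of lens 2 — a virtual object — so d_o2 = −16.84 cm.
Lens 2: 1/d_i2 = 1/f₂ − 1/d_o2 = 1/(31.0) − 1/(-16.84) = 0.09164, so d_i2 = 10.9 cm.
The final image is real, 10.9 cm to the right of lens 2 (overall magnification ≈ -0.12).

10.9 cm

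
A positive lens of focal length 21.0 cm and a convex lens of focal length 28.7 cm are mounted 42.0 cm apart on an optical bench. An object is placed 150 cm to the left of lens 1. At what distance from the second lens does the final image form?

Lens 1: 1/d_i1 = 1/f₁ − 1/d_o1 = 1/(21.0) − 1/(150) = 0.04095, so d_i1 = 24.42 cm.
The intermediate image is 24.42 cm to the right of lens 1, which is 42.0 − (24.42) = 17.58 cm to the left of lens 2, so d_o2 = +17.58 cm.
Lens 2: 1/d_i2 = 1/f₂ − 1/d_o2 = 1/(28.7) − 1/(17.58) = -0.02204, so d_i2 = -45.4 cm.
The final image is virtual, 45.4 cm to the left of lens 2 (overall magnification ≈ -0.42).

45.4 cm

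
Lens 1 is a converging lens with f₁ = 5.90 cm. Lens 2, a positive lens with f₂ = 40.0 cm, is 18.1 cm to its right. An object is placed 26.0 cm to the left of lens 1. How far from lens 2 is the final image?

Lens 1: 1/d_i1 = 1/f₁ − 1/d_o1 = 1/(5.90) − 1/(26.0) = 0.1310, so d_i1 = 7.632 cm.
The intermediate image is 7.632 cm to the right of lens 1, which is 18.1 − (7.632) = 10.47 cm to the left of lens 2, so d_o2 = +10.47 cm.
Lens 2: 1/d_i2 = 1/f₂ − 1/d_o2 = 1/(40.0) − 1/(10.47) = -0.07051, so d_i2 = -14.2 cm.
The final image is virtual, 14.2 cm to the left of lens 2 (overall magnification ≈ -0.40).

14.2 cm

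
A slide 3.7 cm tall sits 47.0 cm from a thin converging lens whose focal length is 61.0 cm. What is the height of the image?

1/d_i = 1/f − 1/d_o = 1/(61.00) − 1/(47.0) = -0.004883, so d_i = -204.8 cm.
m = −d_i/d_o = +4.357.
|h_i| = |m|·h_o = 4.357 × 3.7 = 16.1 cm. The image is virtual, upright and enlarged, on the same side as the object.

16.1 cm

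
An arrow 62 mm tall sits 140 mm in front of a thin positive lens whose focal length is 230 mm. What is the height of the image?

1/d_i = 1/f − 1/d_o = 1/(230.0) − 1/(140) = -0.002795, so d_i = -357.8 mm.
m = −d_i/d_o = +2.556.
|h_i| = |m|·h_o = 2.556 × 62 = 158 mm. The image is virtual, upright and enlarged, on the same side as the object.

158 mm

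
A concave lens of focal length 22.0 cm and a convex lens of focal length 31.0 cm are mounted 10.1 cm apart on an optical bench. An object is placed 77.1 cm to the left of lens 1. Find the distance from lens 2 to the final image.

223 cm

Lens 1 is diverging, so f₁ = −22.0 cm.
Lens 1: 1/d_i1 = 1/f₁ − 1/d_o1 = 1/(-22.0) − 1/(77.1) = -0.05842, so d_i1 = -17.12 cm.
The intermediate image is 17.12 cm to the left of lens 1 (virtual), which is 10.1 − (-17.12) = 27.22 cm to the left of lens 2, so d_o2 = +27.22 cm.
Lens 2: 1/d_i2 = 1/f₂ − 1/d_o2 = 1/(31.0) − 1/(27.22) = -0.004480, so d_i2 = -223 cm.
The final image is virtual, 223 cm to the left of lens 2 (overall magnification ≈ 1.8).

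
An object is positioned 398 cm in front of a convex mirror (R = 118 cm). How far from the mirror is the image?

51.4 cm

f = R/2 = 118/2 = 59.00 cm; for a convex mirror, f = -59.00 cm.
Mirror equation: 1/d_i = 1/f − 1/d_o = 1/(-59.00) − 1/(398) = -0.01695 − 0.002513 = -0.01946, so d_i = -51.4 cm.
The image is virtual, upright and reduced, behind the mirror.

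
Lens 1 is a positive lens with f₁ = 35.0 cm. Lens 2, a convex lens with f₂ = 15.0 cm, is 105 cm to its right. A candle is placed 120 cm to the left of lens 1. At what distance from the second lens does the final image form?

Lens 1: 1/d_i1 = 1/f₁ − 1/d_o1 = 1/(35.0) − 1/(120) = 0.02024, so d_i1 = 49.41 cm.
The intermediate image is 49.41 cm to the right of lens 1, which is 105 − (49.41) = 55.59 cm to the left of lens 2, so d_o2 = +55.59 cm.
Lens 2: 1/d_i2 = 1/f₂ − 1/d_o2 = 1/(15.0) − 1/(55.59) = 0.04868, so d_i2 = 20.5 cm.
The final image is real, 20.5 cm to the right of lens 2 (overall magnification ≈ 0.15).

20.5 cm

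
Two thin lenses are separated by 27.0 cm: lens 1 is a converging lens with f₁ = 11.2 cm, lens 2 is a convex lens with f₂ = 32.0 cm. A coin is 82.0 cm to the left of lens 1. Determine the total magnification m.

Lens 1: 1/d_i1 = 1/(11.2) − 1/(82.0) = 0.07709, so d_i1 = 12.97 cm; m₁ = −d_i1/d_o1 = -0.1582.
d_o2 = 27.0 − (12.97) = 14.03 cm.
Lens 2: 1/d_i2 = 1/(32.0) − 1/(14.03) = -0.04003, so d_i2 = -24.98 cm; m₂ = −d_i2/d_o2 = +1.781.
m = m₁·m₂ = (-0.1582)(+1.781) = -0.282.

m = -0.282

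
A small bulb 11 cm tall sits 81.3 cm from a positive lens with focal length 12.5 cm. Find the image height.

1/d_i = 1/f − 1/d_o = 1/(12.50) − 1/(81.3) = 0.06770, so d_i = 14.77 cm.
m = −d_i/d_o = -0.1817.
|h_i| = |m|·h_o = 0.1817 × 11 = 2.00 cm. The image is real, inverted and reduced, on the far side of the lens.

2.00 cm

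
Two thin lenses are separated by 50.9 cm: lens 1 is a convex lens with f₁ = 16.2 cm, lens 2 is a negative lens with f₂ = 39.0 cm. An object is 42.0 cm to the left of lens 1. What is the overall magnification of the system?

Lens 1: 1/d_i1 = 1/(16.2) − 1/(42.0) = 0.03792, so d_i1 = 26.37 cm; m₁ = −d_i1/d_o1 = -0.6279.
d_o2 = 50.9 − (26.37) = 24.53 cm.
f₂ = −39.0 cm (diverging).
Lens 2: 1/d_i2 = 1/(-39.0) − 1/(24.53) = -0.06641, so d_i2 = -15.06 cm; m₂ = −d_i2/d_o2 = +0.6139.
m = m₁·m₂ = (-0.6279)(+0.6139) = -0.385.

m = -0.385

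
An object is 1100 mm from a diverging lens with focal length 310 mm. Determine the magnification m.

For a diverging lens, f = -310 mm.
1/d_i = 1/f − 1/d_o = 1/(-310.0) − 1/(1100) = -0.004135, so d_i = -241.8 mm.
m = −d_i/d_o = −(-241.8)/(1100) = +0.220.
The image is virtual, upright and reduced, on the same side as the object.

m = +0.220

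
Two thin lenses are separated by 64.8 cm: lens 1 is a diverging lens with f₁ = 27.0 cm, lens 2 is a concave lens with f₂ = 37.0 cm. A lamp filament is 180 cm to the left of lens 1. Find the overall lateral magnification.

m = +0.0385

f₁ = −27.0 cm (diverging).
Lens 1: 1/d_i1 = 1/(-27.0) − 1/(180) = -0.04259, so d_i1 = -23.48 cm; m₁ = −d_i1/d_o1 = +0.1304.
d_o2 = 64.8 − (-23.48) = 88.28 cm.
f₂ = −37.0 cm (diverging).
Lens 2: 1/d_i2 = 1/(-37.0) − 1/(88.28) = -0.03835, so d_i2 = -26.07 cm; m₂ = −d_i2/d_o2 = +0.2953.
m = m₁·m₂ = (+0.1304)(+0.2953) = +0.0385.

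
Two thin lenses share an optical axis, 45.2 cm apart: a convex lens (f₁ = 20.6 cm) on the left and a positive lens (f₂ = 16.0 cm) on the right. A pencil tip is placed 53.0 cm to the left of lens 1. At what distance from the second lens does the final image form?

Lens 1: 1/d_i1 = 1/f₁ − 1/d_o1 = 1/(20.6) − 1/(53.0) = 0.02968, so d_i1 = 33.70 cm.
The intermediate image is 33.70 cm to the right of lens 1, which is 45.2 − (33.70) = 11.50 cm to the left of lens 2, so d_o2 = +11.50 cm.
Lens 2: 1/d_i2 = 1/f₂ − 1/d_o2 = 1/(16.0) − 1/(11.50) = -0.02446, so d_i2 = -40.9 cm.
The final image is virtual, 40.9 cm to the left of lens 2 (overall magnification ≈ -2.3).

40.9 cm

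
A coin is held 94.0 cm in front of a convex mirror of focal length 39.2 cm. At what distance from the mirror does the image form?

27.7 cm

For a convex mirror, f = -39.2 cm.
Mirror equation: 1/v = 1/f − 1/u = 1/(-39.20) − 1/(94.0) = -0.02551 − 0.01064 = -0.03615, so v = -27.7 cm.
The image is virtual, upright and reduced, behind the mirror.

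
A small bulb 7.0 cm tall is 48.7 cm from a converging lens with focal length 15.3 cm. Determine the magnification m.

1/d_i = 1/f − 1/d_o = 1/(15.30) − 1/(48.7) = 0.04483, so d_i = 22.31 cm.
m = −d_i/d_o = −(22.31)/(48.7) = -0.458.
The image is real, inverted and reduced, on the far side of the lens.

m = -0.458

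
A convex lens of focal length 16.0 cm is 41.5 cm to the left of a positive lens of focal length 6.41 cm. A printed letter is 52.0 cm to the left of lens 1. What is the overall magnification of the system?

Lens 1: 1/d_i1 = 1/(16.0) − 1/(52.0) = 0.04327, so d_i1 = 23.11 cm; m₁ = −d_i1/d_o1 = -0.4444.
d_o2 = 41.5 − (23.11) = 18.39 cm.
Lens 2: 1/d_i2 = 1/(6.41) − 1/(18.39) = 0.1016, so d_i2 = 9.840 cm; m₂ = −d_i2/d_o2 = -0.5351.
m = m₁·m₂ = (-0.4444)(-0.5351) = +0.238.

m = +0.238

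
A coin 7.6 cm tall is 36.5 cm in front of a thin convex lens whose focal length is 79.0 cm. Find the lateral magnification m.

1/d_i = 1/f − 1/d_o = 1/(79.00) − 1/(36.5) = -0.01474, so d_i = -67.85 cm.
m = −d_i/d_o = −(-67.85)/(36.5) = +1.86.
The image is virtual, upright and enlarged, on the same side as the object.

m = +1.86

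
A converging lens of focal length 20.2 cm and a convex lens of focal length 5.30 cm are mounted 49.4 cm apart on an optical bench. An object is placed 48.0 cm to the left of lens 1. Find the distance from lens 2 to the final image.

Lens 1: 1/d_i1 = 1/f₁ − 1/d_o1 = 1/(20.2) − 1/(48.0) = 0.02867, so d_i1 = 34.88 cm.
The intermediate image is 34.88 cm to the right of lens 1, which is 49.4 − (34.88) = 14.52 cm to the left of lens 2, so d_o2 = +14.52 cm.
Lens 2: 1/d_i2 = 1/f₂ − 1/d_o2 = 1/(5.30) − 1/(14.52) = 0.1198, so d_i2 = 8.35 cm.
The final image is real, 8.35 cm to the right of lens 2 (overall magnification ≈ 0.42).

8.35 cm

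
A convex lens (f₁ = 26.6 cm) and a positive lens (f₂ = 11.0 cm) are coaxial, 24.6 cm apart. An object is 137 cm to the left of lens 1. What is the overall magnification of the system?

Lens 1: 1/d_i1 = 1/(26.6) − 1/(137) = 0.03029, so d_i1 = 33.01 cm; m₁ = −d_i1/d_o1 = -0.2409.
d_o2 = 24.6 − (33.01) = -8.410 cm (virtual object).
Lens 2: 1/d_i2 = 1/(11.0) − 1/(-8.410) = 0.2098, so d_i2 = 4.766 cm; m₂ = −d_i2/d_o2 = +0.5667.
m = m₁·m₂ = (-0.2409)(+0.5667) = -0.137.

m = -0.137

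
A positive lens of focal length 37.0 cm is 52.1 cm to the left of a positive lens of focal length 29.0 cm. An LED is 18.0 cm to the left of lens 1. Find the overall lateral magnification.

m = -0.971

Lens 1: 1/d_i1 = 1/(37.0) − 1/(18.0) = -0.02853, so d_i1 = -35.05 cm; m₁ = −d_i1/d_o1 = +1.947.
d_o2 = 52.1 − (-35.05) = 87.15 cm.
Lens 2: 1/d_i2 = 1/(29.0) − 1/(87.15) = 0.02301, so d_i2 = 43.46 cm; m₂ = −d_i2/d_o2 = -0.4987.
m = m₁·m₂ = (+1.947)(-0.4987) = -0.971.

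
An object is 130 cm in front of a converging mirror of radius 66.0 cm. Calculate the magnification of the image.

f = R/2 = 66.0/2 = 33.00 cm.
1/d_i = 1/f − 1/d_o = 1/(33.00) − 1/(130) = 0.02261, so d_i = 44.23 cm.
m = −d_i/d_o = −(44.23)/(130) = -0.340.
The image is real, inverted and reduced, in front of the mirror.

m = -0.340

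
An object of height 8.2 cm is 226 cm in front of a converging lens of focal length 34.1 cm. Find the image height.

1/d_i = 1/f − 1/d_o = 1/(34.10) − 1/(226) = 0.02490, so d_i = 40.16 cm.
m = −d_i/d_o = -0.1777.
|h_i| = |m|·h_o = 0.1777 × 8.2 = 1.46 cm. The image is real, inverted and reduced, on the far side of the lens.

1.46 cm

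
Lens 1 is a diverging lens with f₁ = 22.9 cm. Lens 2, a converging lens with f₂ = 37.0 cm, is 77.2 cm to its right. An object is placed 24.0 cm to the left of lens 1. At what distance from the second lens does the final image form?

63.4 cm

Lens 1 is diverging, so f₁ = −22.9 cm.
Lens 1: 1/d_i1 = 1/f₁ − 1/d_o1 = 1/(-22.9) − 1/(24.0) = -0.08533, so d_i1 = -11.72 cm.
The intermediate image is 11.72 cm to the left of lens 1 (virtual), which is 77.2 − (-11.72) = 88.92 cm to the left of lens 2, so d_o2 = +88.92 cm.
Lens 2: 1/d_i2 = 1/f₂ − 1/d_o2 = 1/(37.0) − 1/(88.92) = 0.01578, so d_i2 = 63.4 cm.
The final image is real, 63.4 cm to the right of lens 2 (overall magnification ≈ -0.35).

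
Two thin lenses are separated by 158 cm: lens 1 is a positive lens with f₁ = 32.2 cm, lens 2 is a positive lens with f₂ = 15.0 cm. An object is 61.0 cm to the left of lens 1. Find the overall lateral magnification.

m = +0.224

Lens 1: 1/d_i1 = 1/(32.2) − 1/(61.0) = 0.01466, so d_i1 = 68.20 cm; m₁ = −d_i1/d_o1 = -1.118.
d_o2 = 158 − (68.20) = 89.80 cm.
Lens 2: 1/d_i2 = 1/(15.0) − 1/(89.80) = 0.05553, so d_i2 = 18.01 cm; m₂ = −d_i2/d_o2 = -0.2005.
m = m₁·m₂ = (-1.118)(-0.2005) = +0.224.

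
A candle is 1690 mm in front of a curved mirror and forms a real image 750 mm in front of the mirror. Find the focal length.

Real image ⇒ d_i = +750 mm.
1/f = 1/d_o + 1/d_i = 1/(1690) + 1/(750) = 0.001925, so f = 519 mm.
Since f is positive, the curved mirror is concave.

f = 519 mm (concave)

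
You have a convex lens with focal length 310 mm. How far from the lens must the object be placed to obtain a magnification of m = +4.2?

236 mm

m = −d_i/d_o ⇒ d_i = −m·d_o.
1/f = 1/d_o + 1/d_i = 1/d_o − 1/(m·d_o) = (1 − 1/m)/d_o, so d_o = f(1 − 1/m) = (310.0)(1 − 1/(+4.2)) = 236 mm.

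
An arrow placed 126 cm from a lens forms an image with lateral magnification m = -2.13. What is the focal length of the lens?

f = 85.7 cm (converging)

m = −d_i/d_o ⇒ d_i = −m·d_o = −(-2.13)·(126) = 268.4 cm.
1/f = 1/d_o + 1/d_i = 1/(126) + 1/(268.4) = 0.01166, so f = 85.7 cm.
Since f is positive, the lens is converging.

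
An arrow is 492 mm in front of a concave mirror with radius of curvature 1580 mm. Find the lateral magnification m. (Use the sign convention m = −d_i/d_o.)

m = +2.65

f = R/2 = 1580/2 = 790.0 mm.
1/d_i = 1/f − 1/d_o = 1/(790.0) − 1/(492) = -0.0007667, so d_i = -1304 mm.
m = −d_i/d_o = −(-1304)/(492) = +2.65.
The image is virtual, upright and enlarged, behind the mirror.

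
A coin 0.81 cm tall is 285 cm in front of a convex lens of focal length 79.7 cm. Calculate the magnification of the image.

1/d_i = 1/f − 1/d_o = 1/(79.70) − 1/(285) = 0.009038, so d_i = 110.6 cm.
m = −d_i/d_o = −(110.6)/(285) = -0.388.
The image is real, inverted and reduced, on the far side of the lens.

m = -0.388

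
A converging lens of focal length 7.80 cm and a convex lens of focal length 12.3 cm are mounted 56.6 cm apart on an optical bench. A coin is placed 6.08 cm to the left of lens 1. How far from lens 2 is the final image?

Lens 1: 1/d_i1 = 1/f₁ − 1/d_o1 = 1/(7.80) − 1/(6.08) = -0.03627, so d_i1 = -27.57 cm.
The intermediate image is 27.57 cm to the left of lens 1 (virtual), which is 56.6 − (-27.57) = 84.17 cm to the left of lens 2, so d_o2 = +84.17 cm.
Lens 2: 1/d_i2 = 1/f₂ − 1/d_o2 = 1/(12.3) − 1/(84.17) = 0.06942, so d_i2 = 14.4 cm.
The final image is real, 14.4 cm to the right of lens 2 (overall magnification ≈ -0.78).

14.4 cm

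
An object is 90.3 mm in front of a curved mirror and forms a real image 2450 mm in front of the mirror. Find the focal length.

f = 87.1 mm (concave)

Real image ⇒ d_i = +2450 mm.
1/f = 1/d_o + 1/d_i = 1/(90.3) + 1/(2450) = 0.01148, so f = 87.1 mm.
Since f is positive, the curved mirror is concave.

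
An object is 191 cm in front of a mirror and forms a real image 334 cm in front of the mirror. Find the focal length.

f = 122 cm (concave)

Real image ⇒ d_i = +334 cm.
1/f = 1/d_o + 1/d_i = 1/(191) + 1/(334) = 0.008230, so f = 122 cm.
Since f is positive, the mirror is concave.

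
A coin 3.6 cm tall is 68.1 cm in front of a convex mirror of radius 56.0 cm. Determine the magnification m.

f = R/2 = 56.0/2 = 28.00 cm; for a convex mirror, f = -28.00 cm.
1/d_i = 1/f − 1/d_o = 1/(-28.00) − 1/(68.1) = -0.05040, so d_i = -19.84 cm.
m = −d_i/d_o = −(-19.84)/(68.1) = +0.291.
The image is virtual, upright and reduced, behind the mirror.

m = +0.291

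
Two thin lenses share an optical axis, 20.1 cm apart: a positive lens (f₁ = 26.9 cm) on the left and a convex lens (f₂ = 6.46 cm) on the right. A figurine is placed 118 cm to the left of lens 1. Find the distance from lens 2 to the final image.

4.49 cm

Lens 1: 1/d_i1 = 1/f₁ − 1/d_o1 = 1/(26.9) − 1/(118) = 0.02870, so d_i1 = 34.84 cm.
The intermediate image is 34.84 cm to the right of lens 1, which lies 14.74 cm to the right of lens 2 — a virtual object — so d_o2 = −14.74 cm.
Lens 2: 1/d_i2 = 1/f₂ − 1/d_o2 = 1/(6.46) − 1/(-14.74) = 0.2226, so d_i2 = 4.49 cm.
The final image is real, 4.49 cm to the right of lens 2 (overall magnification ≈ -0.090).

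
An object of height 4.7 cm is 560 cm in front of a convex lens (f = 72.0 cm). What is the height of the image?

0.693 cm

1/d_i = 1/f − 1/d_o = 1/(72.00) − 1/(560) = 0.01210, so d_i = 82.62 cm.
m = −d_i/d_o = -0.1475.
|h_i| = |m|·h_o = 0.1475 × 4.7 = 0.693 cm. The image is real, inverted and reduced, on the far side of the lens.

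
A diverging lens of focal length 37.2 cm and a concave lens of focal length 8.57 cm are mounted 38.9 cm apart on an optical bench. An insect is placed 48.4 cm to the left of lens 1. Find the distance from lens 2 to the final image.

Lens 1 is diverging, so f₁ = −37.2 cm.
Lens 1: 1/d_i1 = 1/f₁ − 1/d_o1 = 1/(-37.2) − 1/(48.4) = -0.04754, so d_i1 = -21.03 cm.
The intermediate image is 21.03 cm to the left of lens 1 (virtual), which is 38.9 − (-21.03) = 59.93 cm to the left of lens 2, so d_o2 = +59.93 cm.
Lens 2 is diverging, so f₂ = −8.57 cm.
Lens 2: 1/d_i2 = 1/f₂ − 1/d_o2 = 1/(-8.57) − 1/(59.93) = -0.1334, so d_i2 = -7.50 cm.
The final image is virtual, 7.50 cm to the left of lens 2 (overall magnification ≈ 0.054).

7.50 cm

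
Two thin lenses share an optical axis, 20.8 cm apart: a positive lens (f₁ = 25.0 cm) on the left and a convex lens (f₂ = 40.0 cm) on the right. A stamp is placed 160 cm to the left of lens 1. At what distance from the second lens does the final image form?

Lens 1: 1/d_i1 = 1/f₁ − 1/d_o1 = 1/(25.0) − 1/(160) = 0.03375, so d_i1 = 29.63 cm.
The intermediate image is 29.63 cm to the right of lens 1, which lies 8.830 cm to the right of lens 2 — a virtual object — so d_o2 = −8.830 cm.
Lens 2: 1/d_i2 = 1/f₂ − 1/d_o2 = 1/(40.0) − 1/(-8.830) = 0.1383, so d_i2 = 7.23 cm.
The final image is real, 7.23 cm to the right of lens 2 (overall magnification ≈ -0.15).

7.23 cm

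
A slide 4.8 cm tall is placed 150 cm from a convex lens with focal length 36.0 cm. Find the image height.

1.52 cm

1/d_i = 1/f − 1/d_o = 1/(36.00) − 1/(150) = 0.02111, so d_i = 47.37 cm.
m = −d_i/d_o = -0.3158.
|h_i| = |m|·h_o = 0.3158 × 4.8 = 1.52 cm. The image is real, inverted and reduced, on the far side of the lens.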